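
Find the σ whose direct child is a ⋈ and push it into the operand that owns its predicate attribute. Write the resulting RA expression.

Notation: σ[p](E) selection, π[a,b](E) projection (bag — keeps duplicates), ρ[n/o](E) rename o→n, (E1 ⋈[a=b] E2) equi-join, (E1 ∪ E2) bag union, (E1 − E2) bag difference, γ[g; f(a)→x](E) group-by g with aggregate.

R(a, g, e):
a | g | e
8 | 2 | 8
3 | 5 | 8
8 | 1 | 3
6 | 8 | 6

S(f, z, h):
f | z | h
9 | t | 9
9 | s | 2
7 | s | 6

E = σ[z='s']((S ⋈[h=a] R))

σ filters on z, owned by the left side.
E' = (σ[z='s'](S) ⋈[h=a] R)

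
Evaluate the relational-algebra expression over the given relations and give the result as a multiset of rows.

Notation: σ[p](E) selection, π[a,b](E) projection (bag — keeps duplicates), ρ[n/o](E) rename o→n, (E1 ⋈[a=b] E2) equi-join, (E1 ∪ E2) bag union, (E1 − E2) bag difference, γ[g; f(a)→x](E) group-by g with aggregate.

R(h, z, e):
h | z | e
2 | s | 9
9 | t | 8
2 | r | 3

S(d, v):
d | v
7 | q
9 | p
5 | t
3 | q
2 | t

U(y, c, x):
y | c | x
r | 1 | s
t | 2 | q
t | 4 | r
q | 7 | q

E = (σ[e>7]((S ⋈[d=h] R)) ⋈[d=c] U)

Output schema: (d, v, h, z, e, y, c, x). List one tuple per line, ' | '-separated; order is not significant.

Row counts bottom-up:
  S → 5
  R → 3
  (S ⋈[d=h] R) → 3
  σ[e>7]((S ⋈[d=h] R)) → 2
  U → 4
  (σ[e>7]((S ⋈[d=h] R)) ⋈[d=c] U) → 1

== RESULT ==
d | v | h | z | e | y | c | x
2 | t | 2 | s | 9 | t | 2 | q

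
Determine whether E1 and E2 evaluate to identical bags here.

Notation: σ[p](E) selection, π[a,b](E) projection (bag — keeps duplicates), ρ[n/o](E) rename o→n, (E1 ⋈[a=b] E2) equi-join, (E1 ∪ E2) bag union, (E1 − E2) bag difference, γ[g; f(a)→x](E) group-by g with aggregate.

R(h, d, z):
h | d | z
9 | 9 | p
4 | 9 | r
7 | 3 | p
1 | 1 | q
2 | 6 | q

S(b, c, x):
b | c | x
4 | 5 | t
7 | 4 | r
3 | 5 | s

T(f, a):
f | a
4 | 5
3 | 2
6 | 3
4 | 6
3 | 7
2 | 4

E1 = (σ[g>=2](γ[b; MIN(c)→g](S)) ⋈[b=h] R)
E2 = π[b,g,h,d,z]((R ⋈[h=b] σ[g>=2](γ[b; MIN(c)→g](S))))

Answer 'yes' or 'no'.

E1 per-node cardinality:
  S → 3
  γ[b; MIN(c)→g](S) → 3
  σ[g>=2](γ[b; MIN(c)→g](S)) → 3
  R → 5
  (σ[g>=2](γ[b; MIN(c)→g](S)) ⋈[b=h] R) → 2
E2 per-node cardinality:
  R → 5
  S → 3
  γ[b; MIN(c)→g](S) → 3
  σ[g>=2](γ[b; MIN(c)→g](S)) → 3
  (R ⋈[h=b] σ[g>=2](γ[b; MIN(c)→g](S))) → 2
  π[b,g,h,d,z]((R ⋈[h=b] σ[g>=2](γ[b; MIN(c)→g](S)))) → 2

E1 and E2 produce the same multiset:
b | g | h | d | z
4 | 5 | 4 | 9 | r
7 | 4 | 7 | 3 | p

yes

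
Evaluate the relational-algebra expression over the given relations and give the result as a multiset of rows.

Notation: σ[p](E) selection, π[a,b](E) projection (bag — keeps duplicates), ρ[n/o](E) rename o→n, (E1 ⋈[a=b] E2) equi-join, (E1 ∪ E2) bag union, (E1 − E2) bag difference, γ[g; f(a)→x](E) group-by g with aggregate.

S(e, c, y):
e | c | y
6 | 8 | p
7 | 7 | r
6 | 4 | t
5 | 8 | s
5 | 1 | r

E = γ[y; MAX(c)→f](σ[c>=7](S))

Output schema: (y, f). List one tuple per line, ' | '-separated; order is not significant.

Subexpression sizes:
  S → 5
  σ[c>=7](S) → 3
  γ[y; MAX(c)→f](σ[c>=7](S)) → 3

== RESULT ==
y | f
p | 8
r | 7
s | 8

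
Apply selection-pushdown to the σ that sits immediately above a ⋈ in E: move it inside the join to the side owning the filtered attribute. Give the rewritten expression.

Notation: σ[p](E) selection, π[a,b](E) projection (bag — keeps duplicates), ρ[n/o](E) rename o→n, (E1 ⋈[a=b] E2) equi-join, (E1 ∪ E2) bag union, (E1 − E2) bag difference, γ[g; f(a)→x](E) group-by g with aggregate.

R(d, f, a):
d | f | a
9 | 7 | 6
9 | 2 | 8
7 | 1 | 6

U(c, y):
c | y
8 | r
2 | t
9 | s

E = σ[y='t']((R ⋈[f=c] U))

σ filters on y, owned by the right side.
E' = (R ⋈[f=c] σ[y='t'](U))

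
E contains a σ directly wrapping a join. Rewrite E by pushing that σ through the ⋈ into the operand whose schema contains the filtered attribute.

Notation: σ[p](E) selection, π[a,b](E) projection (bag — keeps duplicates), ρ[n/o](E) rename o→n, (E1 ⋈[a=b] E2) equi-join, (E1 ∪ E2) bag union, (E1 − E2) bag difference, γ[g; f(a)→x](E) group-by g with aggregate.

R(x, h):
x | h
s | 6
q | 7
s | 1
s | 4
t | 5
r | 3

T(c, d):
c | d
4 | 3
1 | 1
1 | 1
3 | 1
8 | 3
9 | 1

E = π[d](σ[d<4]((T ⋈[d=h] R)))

σ filters on d, owned by the left side.
E' = π[d]((σ[d<4](T) ⋈[d=h] R))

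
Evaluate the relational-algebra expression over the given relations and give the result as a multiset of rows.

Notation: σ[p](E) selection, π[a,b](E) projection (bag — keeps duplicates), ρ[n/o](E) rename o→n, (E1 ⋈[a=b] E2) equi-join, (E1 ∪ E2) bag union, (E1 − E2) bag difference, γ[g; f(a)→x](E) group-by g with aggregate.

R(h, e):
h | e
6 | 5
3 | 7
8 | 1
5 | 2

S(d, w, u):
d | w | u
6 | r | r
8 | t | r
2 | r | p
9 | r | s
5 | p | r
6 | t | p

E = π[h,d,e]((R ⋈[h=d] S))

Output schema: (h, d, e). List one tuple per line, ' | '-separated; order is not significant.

Row counts bottom-up:
  R → 4
  S → 6
  (R ⋈[h=d] S) → 4
  π[h,d,e]((R ⋈[h=d] S)) → 4

== RESULT ==
h | d | e
5 | 5 | 2
6 | 6 | 5
6 | 6 | 5
8 | 8 | 1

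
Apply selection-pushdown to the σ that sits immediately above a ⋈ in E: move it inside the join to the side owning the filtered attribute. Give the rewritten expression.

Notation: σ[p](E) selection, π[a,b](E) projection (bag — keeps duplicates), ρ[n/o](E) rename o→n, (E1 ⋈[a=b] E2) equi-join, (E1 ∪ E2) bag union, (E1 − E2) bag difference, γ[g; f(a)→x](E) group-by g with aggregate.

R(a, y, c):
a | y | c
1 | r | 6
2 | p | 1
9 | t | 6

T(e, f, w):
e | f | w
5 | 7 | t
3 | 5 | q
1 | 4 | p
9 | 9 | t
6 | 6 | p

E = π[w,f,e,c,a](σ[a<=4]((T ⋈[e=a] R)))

σ filters on a, owned by the right side.
E' = π[w,f,e,c,a]((T ⋈[e=a] σ[a<=4](R)))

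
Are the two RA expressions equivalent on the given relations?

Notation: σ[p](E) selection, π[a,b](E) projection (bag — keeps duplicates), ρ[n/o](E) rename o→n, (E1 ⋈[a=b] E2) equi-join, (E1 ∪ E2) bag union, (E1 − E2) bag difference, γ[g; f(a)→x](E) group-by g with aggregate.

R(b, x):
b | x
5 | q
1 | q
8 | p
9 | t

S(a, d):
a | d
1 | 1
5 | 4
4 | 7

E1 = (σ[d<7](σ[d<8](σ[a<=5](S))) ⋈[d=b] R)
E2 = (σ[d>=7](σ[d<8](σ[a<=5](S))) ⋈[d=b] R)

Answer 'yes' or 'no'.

E1 stepwise |·|:
  S → 3
  σ[a<=5](S) → 3
  σ[d<8](σ[a<=5](S)) → 3
  σ[d<7](σ[d<8](σ[a<=5](S))) → 2
  R → 4
  (σ[d<7](σ[d<8](σ[a<=5](S))) ⋈[d=b] R) → 1
E2 stepwise |·|:
  S → 3
  σ[a<=5](S) → 3
  σ[d<8](σ[a<=5](S)) → 3
  σ[d>=7](σ[d<8](σ[a<=5](S))) → 1
  R → 4
  (σ[d>=7](σ[d<8](σ[a<=5](S))) ⋈[d=b] R) → 0

E1 result:
a | d | b | x
1 | 1 | 1 | q
E2 result:
a | d | b | x
(0 rows)
Witness: (1, 1, 1, 'q') appears 1× in E1 but 0× in E2.

no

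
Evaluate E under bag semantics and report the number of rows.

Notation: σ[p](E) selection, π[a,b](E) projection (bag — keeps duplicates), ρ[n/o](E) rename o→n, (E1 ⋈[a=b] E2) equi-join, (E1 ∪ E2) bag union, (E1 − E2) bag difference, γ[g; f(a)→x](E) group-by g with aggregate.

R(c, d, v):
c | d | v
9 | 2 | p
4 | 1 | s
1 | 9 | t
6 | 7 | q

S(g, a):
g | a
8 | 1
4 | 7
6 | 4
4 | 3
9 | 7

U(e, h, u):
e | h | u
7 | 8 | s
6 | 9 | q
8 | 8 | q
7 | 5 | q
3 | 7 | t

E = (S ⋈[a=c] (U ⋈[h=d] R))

Per-node cardinality:
  S → 5
  U → 5
  R → 4
  (U ⋈[h=d] R) → 2
  (S ⋈[a=c] (U ⋈[h=d] R)) → 1

|E| = 1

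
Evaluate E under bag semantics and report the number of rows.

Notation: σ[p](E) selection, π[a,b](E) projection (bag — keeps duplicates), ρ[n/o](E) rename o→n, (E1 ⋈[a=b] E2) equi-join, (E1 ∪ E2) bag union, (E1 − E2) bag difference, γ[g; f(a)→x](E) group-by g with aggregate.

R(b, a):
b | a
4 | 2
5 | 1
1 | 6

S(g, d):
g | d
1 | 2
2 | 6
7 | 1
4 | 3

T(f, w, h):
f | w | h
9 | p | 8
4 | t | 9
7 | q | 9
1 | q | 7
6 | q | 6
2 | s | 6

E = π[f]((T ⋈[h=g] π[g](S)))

Stepwise |·|:
  T → 6
  S → 4
  π[g](S) → 4
  (T ⋈[h=g] π[g](S)) → 1
  π[f]((T ⋈[h=g] π[g](S))) → 1

|E| = 1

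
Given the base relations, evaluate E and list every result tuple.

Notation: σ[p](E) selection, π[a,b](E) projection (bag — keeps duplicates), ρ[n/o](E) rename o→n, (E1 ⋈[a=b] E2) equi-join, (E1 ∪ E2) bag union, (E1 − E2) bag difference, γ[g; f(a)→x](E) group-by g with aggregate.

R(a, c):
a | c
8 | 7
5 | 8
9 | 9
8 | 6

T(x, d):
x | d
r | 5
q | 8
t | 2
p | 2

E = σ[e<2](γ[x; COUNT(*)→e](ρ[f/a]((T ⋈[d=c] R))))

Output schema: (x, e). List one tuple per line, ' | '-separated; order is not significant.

Row counts bottom-up:
  T → 4
  R → 4
  (T ⋈[d=c] R) → 1
  ρ[f/a]((T ⋈[d=c] R)) → 1
  γ[x; COUNT(*)→e](ρ[f/a]((T ⋈[d=c] R))) → 1
  σ[e<2](γ[x; COUNT(*)→e](ρ[f/a]((T ⋈[d=c] R)))) → 1

== RESULT ==
x | e
q | 1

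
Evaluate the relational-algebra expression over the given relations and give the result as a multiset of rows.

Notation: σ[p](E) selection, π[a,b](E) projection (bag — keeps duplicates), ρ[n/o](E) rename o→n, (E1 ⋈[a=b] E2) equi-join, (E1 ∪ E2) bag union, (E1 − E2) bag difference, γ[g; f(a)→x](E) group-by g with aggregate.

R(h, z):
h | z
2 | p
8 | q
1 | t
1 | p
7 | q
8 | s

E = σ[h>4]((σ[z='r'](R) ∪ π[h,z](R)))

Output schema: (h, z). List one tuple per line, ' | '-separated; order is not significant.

Per-node cardinality:
  R → 6
  σ[z='r'](R) → 0
  R → 6
  π[h,z](R) → 6
  (σ[z='r'](R) ∪ π[h,z](R)) → 6
  σ[h>4]((σ[z='r'](R) ∪ π[h,z](R))) → 3

== RESULT ==
h | z
7 | q
8 | q
8 | s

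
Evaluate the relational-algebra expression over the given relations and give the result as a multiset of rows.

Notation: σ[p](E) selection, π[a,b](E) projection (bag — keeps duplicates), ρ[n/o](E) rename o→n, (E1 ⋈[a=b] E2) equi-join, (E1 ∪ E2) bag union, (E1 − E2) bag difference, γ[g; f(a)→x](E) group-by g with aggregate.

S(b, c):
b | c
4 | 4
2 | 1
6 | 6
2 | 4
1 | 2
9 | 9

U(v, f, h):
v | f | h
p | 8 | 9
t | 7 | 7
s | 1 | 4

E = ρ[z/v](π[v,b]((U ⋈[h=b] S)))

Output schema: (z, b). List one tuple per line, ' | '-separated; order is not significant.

Per-node cardinality:
  U → 3
  S → 6
  (U ⋈[h=b] S) → 2
  π[v,b]((U ⋈[h=b] S)) → 2
  ρ[z/v](π[v,b]((U ⋈[h=b] S))) → 2

== RESULT ==
z | b
p | 9
s | 4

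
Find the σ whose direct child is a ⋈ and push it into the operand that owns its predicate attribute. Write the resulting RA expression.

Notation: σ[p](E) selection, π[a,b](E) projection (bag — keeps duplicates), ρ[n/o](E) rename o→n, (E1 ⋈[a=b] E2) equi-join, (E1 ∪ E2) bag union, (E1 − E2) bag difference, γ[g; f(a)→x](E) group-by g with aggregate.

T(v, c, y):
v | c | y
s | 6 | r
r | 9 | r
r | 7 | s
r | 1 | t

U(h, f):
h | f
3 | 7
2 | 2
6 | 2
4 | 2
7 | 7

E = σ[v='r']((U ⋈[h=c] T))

σ filters on v, owned by the right side.
E' = (U ⋈[h=c] σ[v='r'](T))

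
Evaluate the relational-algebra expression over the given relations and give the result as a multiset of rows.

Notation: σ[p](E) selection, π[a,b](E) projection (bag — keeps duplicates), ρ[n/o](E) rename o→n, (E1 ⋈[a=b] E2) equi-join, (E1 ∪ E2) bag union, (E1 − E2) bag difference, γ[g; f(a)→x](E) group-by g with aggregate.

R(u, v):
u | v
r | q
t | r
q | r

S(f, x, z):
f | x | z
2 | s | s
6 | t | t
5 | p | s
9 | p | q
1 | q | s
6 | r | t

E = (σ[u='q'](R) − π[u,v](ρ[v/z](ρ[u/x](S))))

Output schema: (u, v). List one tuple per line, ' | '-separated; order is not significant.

Per-node cardinality:
  R → 3
  σ[u='q'](R) → 1
  S → 6
  ρ[u/x](S) → 6
  ρ[v/z](ρ[u/x](S)) → 6
  π[u,v](ρ[v/z](ρ[u/x](S))) → 6
  (σ[u='q'](R) − π[u,v](ρ[v/z](ρ[u/x](S)))) → 1

== RESULT ==
u | v
q | r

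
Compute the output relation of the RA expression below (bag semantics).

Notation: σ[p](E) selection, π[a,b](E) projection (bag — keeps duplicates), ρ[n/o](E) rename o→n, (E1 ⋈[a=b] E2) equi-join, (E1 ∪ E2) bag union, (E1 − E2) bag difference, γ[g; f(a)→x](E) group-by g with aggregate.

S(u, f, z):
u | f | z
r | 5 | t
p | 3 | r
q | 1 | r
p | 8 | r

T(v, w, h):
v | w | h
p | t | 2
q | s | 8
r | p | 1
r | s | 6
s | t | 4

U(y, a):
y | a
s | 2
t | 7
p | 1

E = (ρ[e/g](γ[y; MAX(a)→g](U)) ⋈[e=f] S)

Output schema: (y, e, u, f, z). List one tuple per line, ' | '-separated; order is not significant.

Row counts bottom-up:
  U → 3
  γ[y; MAX(a)→g](U) → 3
  ρ[e/g](γ[y; MAX(a)→g](U)) → 3
  S → 4
  (ρ[e/g](γ[y; MAX(a)→g](U)) ⋈[e=f] S) → 1

== RESULT ==
y | e | u | f | z
p | 1 | q | 1 | r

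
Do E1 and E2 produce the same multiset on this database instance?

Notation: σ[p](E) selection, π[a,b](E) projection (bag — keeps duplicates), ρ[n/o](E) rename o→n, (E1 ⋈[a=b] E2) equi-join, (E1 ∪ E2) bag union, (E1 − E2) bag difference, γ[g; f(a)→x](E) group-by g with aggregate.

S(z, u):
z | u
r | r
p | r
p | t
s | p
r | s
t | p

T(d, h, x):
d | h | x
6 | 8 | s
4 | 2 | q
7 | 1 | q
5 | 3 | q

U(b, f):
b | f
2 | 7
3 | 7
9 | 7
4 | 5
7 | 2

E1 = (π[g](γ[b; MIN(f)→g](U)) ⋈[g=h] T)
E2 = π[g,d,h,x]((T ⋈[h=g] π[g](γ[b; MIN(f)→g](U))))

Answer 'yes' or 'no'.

E1 per-node cardinality:
  U → 5
  γ[b; MIN(f)→g](U) → 5
  π[g](γ[b; MIN(f)→g](U)) → 5
  T → 4
  (π[g](γ[b; MIN(f)→g](U)) ⋈[g=h] T) → 1
E2 per-node cardinality:
  T → 4
  U → 5
  γ[b; MIN(f)→g](U) → 5
  π[g](γ[b; MIN(f)→g](U)) → 5
  (T ⋈[h=g] π[g](γ[b; MIN(f)→g](U))) → 1
  π[g,d,h,x]((T ⋈[h=g] π[g](γ[b; MIN(f)→g](U)))) → 1

E1 and E2 produce the same multiset:
g | d | h | x
2 | 4 | 2 | q

yes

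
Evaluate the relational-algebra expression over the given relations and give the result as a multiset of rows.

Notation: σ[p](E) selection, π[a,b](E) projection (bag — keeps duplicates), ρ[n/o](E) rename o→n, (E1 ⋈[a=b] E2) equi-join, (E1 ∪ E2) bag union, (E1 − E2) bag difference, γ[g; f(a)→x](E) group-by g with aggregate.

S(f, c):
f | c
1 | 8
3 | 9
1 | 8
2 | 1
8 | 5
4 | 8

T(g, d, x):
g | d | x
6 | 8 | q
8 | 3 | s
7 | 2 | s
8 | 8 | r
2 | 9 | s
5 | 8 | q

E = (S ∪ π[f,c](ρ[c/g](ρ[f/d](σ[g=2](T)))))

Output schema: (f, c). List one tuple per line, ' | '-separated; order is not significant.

Subexpression sizes:
  S → 6
  T → 6
  σ[g=2](T) → 1
  ρ[f/d](σ[g=2](T)) → 1
  ρ[c/g](ρ[f/d](σ[g=2](T))) → 1
  π[f,c](ρ[c/g](ρ[f/d](σ[g=2](T)))) → 1
  (S ∪ π[f,c](ρ[c/g](ρ[f/d](σ[g=2](T))))) → 7

== RESULT ==
f | c
1 | 8
1 | 8
2 | 1
3 | 9
4 | 8
8 | 5
9 | 2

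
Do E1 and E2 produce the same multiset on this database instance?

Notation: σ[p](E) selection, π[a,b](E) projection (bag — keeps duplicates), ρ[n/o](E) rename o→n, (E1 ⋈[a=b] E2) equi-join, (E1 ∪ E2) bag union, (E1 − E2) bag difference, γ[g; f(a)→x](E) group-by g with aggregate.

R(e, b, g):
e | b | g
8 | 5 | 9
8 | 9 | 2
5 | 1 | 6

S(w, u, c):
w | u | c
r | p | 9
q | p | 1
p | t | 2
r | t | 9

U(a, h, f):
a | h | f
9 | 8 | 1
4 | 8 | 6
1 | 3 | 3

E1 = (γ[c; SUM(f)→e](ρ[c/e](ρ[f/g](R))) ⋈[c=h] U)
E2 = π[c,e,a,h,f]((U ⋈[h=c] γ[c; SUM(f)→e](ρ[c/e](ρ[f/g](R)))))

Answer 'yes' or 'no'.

E1 stepwise |·|:
  R → 3
  ρ[f/g](R) → 3
  ρ[c/e](ρ[f/g](R)) → 3
  γ[c; SUM(f)→e](ρ[c/e](ρ[f/g](R))) → 2
  U → 3
  (γ[c; SUM(f)→e](ρ[c/e](ρ[f/g](R))) ⋈[c=h] U) → 2
E2 stepwise |·|:
  U → 3
  R → 3
  ρ[f/g](R) → 3
  ρ[c/e](ρ[f/g](R)) → 3
  γ[c; SUM(f)→e](ρ[c/e](ρ[f/g](R))) → 2
  (U ⋈[h=c] γ[c; SUM(f)→e](ρ[c/e](ρ[f/g](R)))) → 2
  π[c,e,a,h,f]((U ⋈[h=c] γ[c; SUM(f)→e](ρ[c/e](ρ[f/g](R))))) → 2

E1 and E2 produce the same multiset:
c | e | a | h | f
8 | 11 | 4 | 8 | 6
8 | 11 | 9 | 8 | 1

yes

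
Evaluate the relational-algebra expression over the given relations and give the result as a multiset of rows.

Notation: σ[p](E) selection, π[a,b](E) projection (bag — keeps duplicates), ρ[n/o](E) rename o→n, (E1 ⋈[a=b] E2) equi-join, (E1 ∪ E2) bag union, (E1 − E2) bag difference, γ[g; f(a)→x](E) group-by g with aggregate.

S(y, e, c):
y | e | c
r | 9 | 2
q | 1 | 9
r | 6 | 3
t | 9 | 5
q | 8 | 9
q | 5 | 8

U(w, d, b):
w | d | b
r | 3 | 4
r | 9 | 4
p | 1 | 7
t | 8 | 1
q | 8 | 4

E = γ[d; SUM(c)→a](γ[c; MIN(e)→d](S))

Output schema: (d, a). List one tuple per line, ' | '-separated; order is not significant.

Stepwise |·|:
  S → 6
  γ[c; MIN(e)→d](S) → 5
  γ[d; SUM(c)→a](γ[c; MIN(e)→d](S)) → 4

== RESULT ==
d | a
1 | 9
5 | 8
6 | 3
9 | 7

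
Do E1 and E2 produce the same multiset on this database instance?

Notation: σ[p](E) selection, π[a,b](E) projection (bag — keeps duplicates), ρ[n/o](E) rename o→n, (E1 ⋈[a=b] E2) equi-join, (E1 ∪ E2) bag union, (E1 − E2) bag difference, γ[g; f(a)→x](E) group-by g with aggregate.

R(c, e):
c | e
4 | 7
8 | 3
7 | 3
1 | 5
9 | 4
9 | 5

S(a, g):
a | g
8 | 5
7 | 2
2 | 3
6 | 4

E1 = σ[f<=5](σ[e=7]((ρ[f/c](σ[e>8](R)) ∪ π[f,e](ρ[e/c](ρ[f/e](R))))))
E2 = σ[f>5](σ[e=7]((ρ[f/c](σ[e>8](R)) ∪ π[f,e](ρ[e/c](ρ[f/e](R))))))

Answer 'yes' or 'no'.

E1 row counts bottom-up:
  R → 6
  σ[e>8](R) → 0
  ρ[f/c](σ[e>8](R)) → 0
  R → 6
  ρ[f/e](R) → 6
  ρ[e/c](ρ[f/e](R)) → 6
  π[f,e](ρ[e/c](ρ[f/e](R))) → 6
  (ρ[f/c](σ[e>8](R)) ∪ π[f,e](ρ[e/c](ρ[f/e](R)))) → 6
  σ[e=7]((ρ[f/c](σ[e>8](R)) ∪ π[f,e](ρ[e/c](ρ[f/e](R))))) → 1
  σ[f<=5](σ[e=7]((ρ[f/c](σ[e>8](R)) ∪ π[f,e](ρ[e/c](ρ[f/e](R)))))) → 1
E2 row counts bottom-up:
  R → 6
  σ[e>8](R) → 0
  ρ[f/c](σ[e>8](R)) → 0
  R → 6
  ρ[f/e](R) → 6
  ρ[e/c](ρ[f/e](R)) → 6
  π[f,e](ρ[e/c](ρ[f/e](R))) → 6
  (ρ[f/c](σ[e>8](R)) ∪ π[f,e](ρ[e/c](ρ[f/e](R)))) → 6
  σ[e=7]((ρ[f/c](σ[e>8](R)) ∪ π[f,e](ρ[e/c](ρ[f/e](R))))) → 1
  σ[f>5](σ[e=7]((ρ[f/c](σ[e>8](R)) ∪ π[f,e](ρ[e/c](ρ[f/e](R)))))) → 0

E1 result:
f | e
3 | 7
E2 result:
f | e
(0 rows)
Witness: (3, 7) appears 1× in E1 but 0× in E2.

no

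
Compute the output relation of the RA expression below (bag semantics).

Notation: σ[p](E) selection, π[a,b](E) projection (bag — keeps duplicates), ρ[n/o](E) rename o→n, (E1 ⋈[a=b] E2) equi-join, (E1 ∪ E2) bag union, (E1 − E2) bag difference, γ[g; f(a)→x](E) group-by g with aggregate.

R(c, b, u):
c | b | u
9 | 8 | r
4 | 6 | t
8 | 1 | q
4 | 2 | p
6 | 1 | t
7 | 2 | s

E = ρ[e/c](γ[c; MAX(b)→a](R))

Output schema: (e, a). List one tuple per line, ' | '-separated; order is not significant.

Stepwise |·|:
  R → 6
  γ[c; MAX(b)→a](R) → 5
  ρ[e/c](γ[c; MAX(b)→a](R)) → 5

== RESULT ==
e | a
4 | 6
6 | 1
7 | 2
8 | 1
9 | 8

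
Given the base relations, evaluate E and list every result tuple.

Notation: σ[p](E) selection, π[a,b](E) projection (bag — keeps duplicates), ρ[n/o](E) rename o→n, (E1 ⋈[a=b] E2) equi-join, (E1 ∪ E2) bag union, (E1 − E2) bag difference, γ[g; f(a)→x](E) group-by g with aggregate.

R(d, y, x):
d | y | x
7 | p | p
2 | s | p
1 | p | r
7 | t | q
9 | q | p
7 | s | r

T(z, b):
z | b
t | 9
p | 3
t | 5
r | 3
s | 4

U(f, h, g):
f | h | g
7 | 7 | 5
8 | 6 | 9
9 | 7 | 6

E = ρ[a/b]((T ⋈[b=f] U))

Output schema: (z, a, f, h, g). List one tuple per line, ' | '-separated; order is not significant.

Per-node cardinality:
  T → 5
  U → 3
  (T ⋈[b=f] U) → 1
  ρ[a/b]((T ⋈[b=f] U)) → 1

== RESULT ==
z | a | f | h | g
t | 9 | 9 | 7 | 6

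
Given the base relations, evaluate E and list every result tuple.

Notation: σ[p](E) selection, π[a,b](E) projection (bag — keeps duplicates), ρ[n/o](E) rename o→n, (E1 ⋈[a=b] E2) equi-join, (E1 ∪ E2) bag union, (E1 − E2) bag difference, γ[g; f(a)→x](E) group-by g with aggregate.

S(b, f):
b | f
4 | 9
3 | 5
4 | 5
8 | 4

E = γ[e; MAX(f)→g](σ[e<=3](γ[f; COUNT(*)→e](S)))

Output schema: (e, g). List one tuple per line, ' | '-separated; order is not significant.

Stepwise |·|:
  S → 4
  γ[f; COUNT(*)→e](S) → 3
  σ[e<=3](γ[f; COUNT(*)→e](S)) → 3
  γ[e; MAX(f)→g](σ[e<=3](γ[f; COUNT(*)→e](S))) → 2

== RESULT ==
e | g
1 | 9
2 | 5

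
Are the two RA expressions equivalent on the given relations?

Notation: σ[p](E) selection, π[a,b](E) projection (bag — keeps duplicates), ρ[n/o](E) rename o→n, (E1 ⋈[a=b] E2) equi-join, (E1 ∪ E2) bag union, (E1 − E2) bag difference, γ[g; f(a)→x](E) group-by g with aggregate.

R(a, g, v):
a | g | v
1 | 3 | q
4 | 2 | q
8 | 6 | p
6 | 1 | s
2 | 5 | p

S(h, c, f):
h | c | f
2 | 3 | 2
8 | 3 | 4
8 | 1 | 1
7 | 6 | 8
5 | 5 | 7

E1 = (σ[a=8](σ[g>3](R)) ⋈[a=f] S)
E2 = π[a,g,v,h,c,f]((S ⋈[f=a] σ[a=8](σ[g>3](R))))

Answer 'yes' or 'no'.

E1 row counts bottom-up:
  R → 5
  σ[g>3](R) → 2
  σ[a=8](σ[g>3](R)) → 1
  S → 5
  (σ[a=8](σ[g>3](R)) ⋈[a=f] S) → 1
E2 row counts bottom-up:
  S → 5
  R → 5
  σ[g>3](R) → 2
  σ[a=8](σ[g>3](R)) → 1
  (S ⋈[f=a] σ[a=8](σ[g>3](R))) → 1
  π[a,g,v,h,c,f]((S ⋈[f=a] σ[a=8](σ[g>3](R)))) → 1

E1 and E2 produce the same multiset:
a | g | v | h | c | f
8 | 6 | p | 7 | 6 | 8

yes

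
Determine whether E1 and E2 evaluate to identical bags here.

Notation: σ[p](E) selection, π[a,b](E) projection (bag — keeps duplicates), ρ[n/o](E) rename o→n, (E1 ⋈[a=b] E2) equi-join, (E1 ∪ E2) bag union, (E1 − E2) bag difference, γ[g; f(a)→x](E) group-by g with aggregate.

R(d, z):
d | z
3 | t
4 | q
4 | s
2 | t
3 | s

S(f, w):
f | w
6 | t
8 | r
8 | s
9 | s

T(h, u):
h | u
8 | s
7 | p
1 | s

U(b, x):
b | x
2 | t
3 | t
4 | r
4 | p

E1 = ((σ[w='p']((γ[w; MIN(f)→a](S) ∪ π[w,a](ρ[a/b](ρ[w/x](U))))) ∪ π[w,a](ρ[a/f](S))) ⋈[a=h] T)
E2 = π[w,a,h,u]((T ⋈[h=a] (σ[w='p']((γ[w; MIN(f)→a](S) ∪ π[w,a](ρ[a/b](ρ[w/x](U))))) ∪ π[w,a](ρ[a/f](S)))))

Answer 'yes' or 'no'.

E1 per-node cardinality:
  S → 4
  γ[w; MIN(f)→a](S) → 3
  U → 4
  ρ[w/x](U) → 4
  ρ[a/b](ρ[w/x](U)) → 4
  π[w,a](ρ[a/b](ρ[w/x](U))) → 4
  (γ[w; MIN(f)→a](S) ∪ π[w,a](ρ[a/b](ρ[w/x](U)))) → 7
  σ[w='p']((γ[w; MIN(f)→a](S) ∪ π[w,a](ρ[a/b](ρ[w/x](U))))) → 1
  S → 4
  ρ[a/f](S) → 4
  π[w,a](ρ[a/f](S)) → 4
  (σ[w='p']((γ[w; MIN(f)→a](S) ∪ π[w,a](ρ[a/b](ρ[w/x](U))))) ∪ π[w,a](ρ[a/f](S))) → 5
  T → 3
  ((σ[w='p']((γ[w; MIN(f)→a](S) ∪ π[w,a](ρ[a/b](ρ[w/x](U))))) ∪ π[w,a](ρ[a/f](S))) ⋈[a=h] T) → 2
E2 per-node cardinality:
  T → 3
  S → 4
  γ[w; MIN(f)→a](S) → 3
  U → 4
  ρ[w/x](U) → 4
  ρ[a/b](ρ[w/x](U)) → 4
  π[w,a](ρ[a/b](ρ[w/x](U))) → 4
  (γ[w; MIN(f)→a](S) ∪ π[w,a](ρ[a/b](ρ[w/x](U)))) → 7
  σ[w='p']((γ[w; MIN(f)→a](S) ∪ π[w,a](ρ[a/b](ρ[w/x](U))))) → 1
  S → 4
  ρ[a/f](S) → 4
  π[w,a](ρ[a/f](S)) → 4
  (σ[w='p']((γ[w; MIN(f)→a](S) ∪ π[w,a](ρ[a/b](ρ[w/x](U))))) ∪ π[w,a](ρ[a/f](S))) → 5
  (T ⋈[h=a] (σ[w='p']((γ[w; MIN(f)→a](S) ∪ π[w,a](ρ[a/b](ρ[w/x](U))))) ∪ π[w,a](ρ[a/f](S)))) → 2
  π[w,a,h,u]((T ⋈[h=a] (σ[w='p']((γ[w; MIN(f)→a](S) ∪ π[w,a](ρ[a/b](ρ[w/x](U))))) ∪ π[w,a](ρ[a/f](S))))) → 2

E1 and E2 produce the same multiset:
w | a | h | u
r | 8 | 8 | s
s | 8 | 8 | s

yes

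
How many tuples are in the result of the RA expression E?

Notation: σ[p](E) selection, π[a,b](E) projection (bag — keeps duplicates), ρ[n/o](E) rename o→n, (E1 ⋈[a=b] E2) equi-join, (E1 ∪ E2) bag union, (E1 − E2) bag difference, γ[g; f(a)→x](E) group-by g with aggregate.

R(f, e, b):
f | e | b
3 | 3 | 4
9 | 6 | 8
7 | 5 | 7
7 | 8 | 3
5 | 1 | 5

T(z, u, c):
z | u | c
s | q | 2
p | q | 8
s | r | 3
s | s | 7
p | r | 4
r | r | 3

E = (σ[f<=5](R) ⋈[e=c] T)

Subexpression sizes:
  R → 5
  σ[f<=5](R) → 2
  T → 6
  (σ[f<=5](R) ⋈[e=c] T) → 2

|E| = 2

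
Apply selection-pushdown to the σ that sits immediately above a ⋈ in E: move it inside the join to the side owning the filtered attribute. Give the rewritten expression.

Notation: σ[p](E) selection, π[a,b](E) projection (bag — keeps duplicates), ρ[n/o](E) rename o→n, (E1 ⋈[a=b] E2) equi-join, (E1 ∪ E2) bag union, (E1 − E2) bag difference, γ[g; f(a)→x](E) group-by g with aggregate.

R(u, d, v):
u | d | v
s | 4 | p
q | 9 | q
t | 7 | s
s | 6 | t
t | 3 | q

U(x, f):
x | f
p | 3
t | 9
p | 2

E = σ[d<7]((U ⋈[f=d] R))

σ filters on d, owned by the right side.
E' = (U ⋈[f=d] σ[d<7](R))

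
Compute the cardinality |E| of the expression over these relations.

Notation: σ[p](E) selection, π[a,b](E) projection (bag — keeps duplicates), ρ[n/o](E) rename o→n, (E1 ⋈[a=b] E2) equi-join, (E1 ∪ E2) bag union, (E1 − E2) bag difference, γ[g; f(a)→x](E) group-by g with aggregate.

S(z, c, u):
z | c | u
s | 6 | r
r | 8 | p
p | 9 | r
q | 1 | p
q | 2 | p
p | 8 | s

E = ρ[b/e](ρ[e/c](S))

Stepwise |·|:
  S → 6
  ρ[e/c](S) → 6
  ρ[b/e](ρ[e/c](S)) → 6

|E| = 6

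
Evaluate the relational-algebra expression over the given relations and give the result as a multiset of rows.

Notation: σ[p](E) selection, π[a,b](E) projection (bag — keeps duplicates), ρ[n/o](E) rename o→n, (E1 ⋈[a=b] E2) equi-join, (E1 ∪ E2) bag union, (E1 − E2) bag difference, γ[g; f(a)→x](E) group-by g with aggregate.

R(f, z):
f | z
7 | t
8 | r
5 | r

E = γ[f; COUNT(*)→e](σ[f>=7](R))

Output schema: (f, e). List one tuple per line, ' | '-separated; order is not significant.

Row counts bottom-up:
  R → 3
  σ[f>=7](R) → 2
  γ[f; COUNT(*)→e](σ[f>=7](R)) → 2

== RESULT ==
f | e
7 | 1
8 | 1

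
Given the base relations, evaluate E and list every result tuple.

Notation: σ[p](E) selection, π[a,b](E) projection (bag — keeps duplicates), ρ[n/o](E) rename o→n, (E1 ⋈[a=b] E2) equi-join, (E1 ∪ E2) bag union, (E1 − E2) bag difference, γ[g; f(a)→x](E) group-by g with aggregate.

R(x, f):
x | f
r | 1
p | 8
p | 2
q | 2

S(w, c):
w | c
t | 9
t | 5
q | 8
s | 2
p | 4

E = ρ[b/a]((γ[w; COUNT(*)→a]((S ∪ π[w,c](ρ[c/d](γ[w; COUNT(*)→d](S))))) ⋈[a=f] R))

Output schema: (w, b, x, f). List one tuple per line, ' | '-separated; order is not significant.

Subexpression sizes:
  S → 5
  S → 5
  γ[w; COUNT(*)→d](S) → 4
  ρ[c/d](γ[w; COUNT(*)→d](S)) → 4
  π[w,c](ρ[c/d](γ[w; COUNT(*)→d](S))) → 4
  (S ∪ π[w,c](ρ[c/d](γ[w; COUNT(*)→d](S)))) → 9
  γ[w; COUNT(*)→a]((S ∪ π[w,c](ρ[c/d](γ[w; COUNT(*)→d](S))))) → 4
  R → 4
  (γ[w; COUNT(*)→a]((S ∪ π[w,c](ρ[c/d](γ[w; COUNT(*)→d](S))))) ⋈[a=f] R) → 6
  ρ[b/a]((γ[w; COUNT(*)→a]((S ∪ π[w,c](ρ[c/d](γ[w; COUNT(*)→d](S))))) ⋈[a=f] R)) → 6

== RESULT ==
w | b | x | f
p | 2 | p | 2
p | 2 | q | 2
q | 2 | p | 2
q | 2 | q | 2
s | 2 | p | 2
s | 2 | q | 2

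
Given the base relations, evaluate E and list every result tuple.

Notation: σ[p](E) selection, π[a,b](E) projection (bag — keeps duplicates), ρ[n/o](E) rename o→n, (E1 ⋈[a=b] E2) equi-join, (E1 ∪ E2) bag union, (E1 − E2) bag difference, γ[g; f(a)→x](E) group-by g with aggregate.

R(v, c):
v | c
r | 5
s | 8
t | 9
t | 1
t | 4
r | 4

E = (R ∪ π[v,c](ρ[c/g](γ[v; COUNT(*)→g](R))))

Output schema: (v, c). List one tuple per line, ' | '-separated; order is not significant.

Stepwise |·|:
  R → 6
  R → 6
  γ[v; COUNT(*)→g](R) → 3
  ρ[c/g](γ[v; COUNT(*)→g](R)) → 3
  π[v,c](ρ[c/g](γ[v; COUNT(*)→g](R))) → 3
  (R ∪ π[v,c](ρ[c/g](γ[v; COUNT(*)→g](R)))) → 9

== RESULT ==
v | c
r | 2
r | 4
r | 5
s | 1
s | 8
t | 1
t | 3
t | 4
t | 9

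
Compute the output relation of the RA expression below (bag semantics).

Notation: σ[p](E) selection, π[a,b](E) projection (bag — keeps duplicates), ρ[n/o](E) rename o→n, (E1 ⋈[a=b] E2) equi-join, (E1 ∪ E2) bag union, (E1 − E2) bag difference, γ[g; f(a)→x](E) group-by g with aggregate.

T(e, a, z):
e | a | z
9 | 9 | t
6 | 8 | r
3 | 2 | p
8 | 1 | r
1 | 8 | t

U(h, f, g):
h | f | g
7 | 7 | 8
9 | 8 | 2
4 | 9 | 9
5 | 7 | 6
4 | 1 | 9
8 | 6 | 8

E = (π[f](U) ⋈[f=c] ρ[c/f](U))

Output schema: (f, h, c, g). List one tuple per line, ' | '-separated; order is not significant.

Stepwise |·|:
  U → 6
  π[f](U) → 6
  U → 6
  ρ[c/f](U) → 6
  (π[f](U) ⋈[f=c] ρ[c/f](U)) → 8

== RESULT ==
f | h | c | g
1 | 4 | 1 | 9
6 | 8 | 6 | 8
7 | 5 | 7 | 6
7 | 5 | 7 | 6
7 | 7 | 7 | 8
7 | 7 | 7 | 8
8 | 9 | 8 | 2
9 | 4 | 9 | 9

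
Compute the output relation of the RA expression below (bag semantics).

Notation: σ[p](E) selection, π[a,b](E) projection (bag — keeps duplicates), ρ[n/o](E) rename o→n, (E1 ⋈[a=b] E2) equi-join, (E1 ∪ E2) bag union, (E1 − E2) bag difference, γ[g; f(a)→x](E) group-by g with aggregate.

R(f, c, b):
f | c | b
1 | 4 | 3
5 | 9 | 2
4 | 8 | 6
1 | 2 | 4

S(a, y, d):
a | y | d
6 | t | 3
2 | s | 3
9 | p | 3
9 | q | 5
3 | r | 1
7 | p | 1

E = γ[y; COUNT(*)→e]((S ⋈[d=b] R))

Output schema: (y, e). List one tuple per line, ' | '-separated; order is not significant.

Row counts bottom-up:
  S → 6
  R → 4
  (S ⋈[d=b] R) → 3
  γ[y; COUNT(*)→e]((S ⋈[d=b] R)) → 3

== RESULT ==
y | e
p | 1
s | 1
t | 1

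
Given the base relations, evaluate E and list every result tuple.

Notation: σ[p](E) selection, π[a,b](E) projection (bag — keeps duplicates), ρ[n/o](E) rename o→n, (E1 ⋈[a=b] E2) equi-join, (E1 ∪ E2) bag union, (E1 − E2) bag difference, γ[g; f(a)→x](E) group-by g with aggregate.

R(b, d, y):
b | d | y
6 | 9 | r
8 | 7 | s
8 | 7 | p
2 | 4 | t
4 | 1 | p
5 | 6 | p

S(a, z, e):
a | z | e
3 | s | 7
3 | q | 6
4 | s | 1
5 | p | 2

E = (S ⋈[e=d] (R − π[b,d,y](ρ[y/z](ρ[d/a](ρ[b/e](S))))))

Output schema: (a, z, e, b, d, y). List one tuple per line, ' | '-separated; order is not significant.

Per-node cardinality:
  S → 4
  R → 6
  S → 4
  ρ[b/e](S) → 4
  ρ[d/a](ρ[b/e](S)) → 4
  ρ[y/z](ρ[d/a](ρ[b/e](S))) → 4
  π[b,d,y](ρ[y/z](ρ[d/a](ρ[b/e](S)))) → 4
  (R − π[b,d,y](ρ[y/z](ρ[d/a](ρ[b/e](S))))) → 6
  (S ⋈[e=d] (R − π[b,d,y](ρ[y/z](ρ[d/a](ρ[b/e](S)))))) → 4

== RESULT ==
a | z | e | b | d | y
3 | q | 6 | 5 | 6 | p
3 | s | 7 | 8 | 7 | p
3 | s | 7 | 8 | 7 | s
4 | s | 1 | 4 | 1 | p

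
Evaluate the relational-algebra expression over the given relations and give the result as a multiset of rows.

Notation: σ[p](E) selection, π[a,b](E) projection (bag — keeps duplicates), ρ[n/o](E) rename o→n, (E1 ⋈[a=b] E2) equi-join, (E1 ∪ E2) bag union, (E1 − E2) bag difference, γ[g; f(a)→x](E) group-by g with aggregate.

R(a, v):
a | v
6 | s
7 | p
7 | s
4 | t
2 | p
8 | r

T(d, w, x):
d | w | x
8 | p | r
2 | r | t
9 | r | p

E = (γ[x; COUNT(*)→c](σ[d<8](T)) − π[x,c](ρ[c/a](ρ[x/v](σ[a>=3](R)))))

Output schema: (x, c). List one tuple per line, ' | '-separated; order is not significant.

Per-node cardinality:
  T → 3
  σ[d<8](T) → 1
  γ[x; COUNT(*)→c](σ[d<8](T)) → 1
  R → 6
  σ[a>=3](R) → 5
  ρ[x/v](σ[a>=3](R)) → 5
  ρ[c/a](ρ[x/v](σ[a>=3](R))) → 5
  π[x,c](ρ[c/a](ρ[x/v](σ[a>=3](R)))) → 5
  (γ[x; COUNT(*)→c](σ[d<8](T)) − π[x,c](ρ[c/a](ρ[x/v](σ[a>=3](R))))) → 1

== RESULT ==
x | c
t | 1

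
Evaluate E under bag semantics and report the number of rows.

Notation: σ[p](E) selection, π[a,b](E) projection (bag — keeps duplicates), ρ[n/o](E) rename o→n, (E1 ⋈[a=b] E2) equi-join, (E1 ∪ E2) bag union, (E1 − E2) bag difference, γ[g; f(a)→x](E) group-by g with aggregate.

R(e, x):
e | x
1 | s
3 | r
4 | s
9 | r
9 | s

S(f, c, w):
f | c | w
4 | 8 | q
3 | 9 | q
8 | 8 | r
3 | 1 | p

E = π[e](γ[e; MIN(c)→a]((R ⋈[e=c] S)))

Stepwise |·|:
  R → 5
  S → 4
  (R ⋈[e=c] S) → 3
  γ[e; MIN(c)→a]((R ⋈[e=c] S)) → 2
  π[e](γ[e; MIN(c)→a]((R ⋈[e=c] S))) → 2

|E| = 2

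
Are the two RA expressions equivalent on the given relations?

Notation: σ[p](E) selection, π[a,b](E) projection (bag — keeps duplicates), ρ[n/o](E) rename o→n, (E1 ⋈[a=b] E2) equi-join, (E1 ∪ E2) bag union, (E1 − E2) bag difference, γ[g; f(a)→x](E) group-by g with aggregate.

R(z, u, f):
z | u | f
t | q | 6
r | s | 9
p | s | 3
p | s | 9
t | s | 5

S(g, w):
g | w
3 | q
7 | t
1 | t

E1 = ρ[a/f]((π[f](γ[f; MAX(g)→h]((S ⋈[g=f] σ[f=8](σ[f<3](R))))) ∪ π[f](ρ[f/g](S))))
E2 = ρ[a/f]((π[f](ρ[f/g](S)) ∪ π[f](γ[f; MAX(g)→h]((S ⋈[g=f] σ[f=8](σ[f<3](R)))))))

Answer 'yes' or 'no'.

E1 per-node cardinality:
  S → 3
  R → 5
  σ[f<3](R) → 0
  σ[f=8](σ[f<3](R)) → 0
  (S ⋈[g=f] σ[f=8](σ[f<3](R))) → 0
  γ[f; MAX(g)→h]((S ⋈[g=f] σ[f=8](σ[f<3](R)))) → 0
  π[f](γ[f; MAX(g)→h]((S ⋈[g=f] σ[f=8](σ[f<3](R))))) → 0
  S → 3
  ρ[f/g](S) → 3
  π[f](ρ[f/g](S)) → 3
  (π[f](γ[f; MAX(g)→h]((S ⋈[g=f] σ[f=8](σ[f<3](R))))) ∪ π[f](ρ[f/g](S))) → 3
  ρ[a/f]((π[f](γ[f; MAX(g)→h]((S ⋈[g=f] σ[f=8](σ[f<3](R))))) ∪ π[f](ρ[f/g](S)))) → 3
E2 per-node cardinality:
  S → 3
  ρ[f/g](S) → 3
  π[f](ρ[f/g](S)) → 3
  S → 3
  R → 5
  σ[f<3](R) → 0
  σ[f=8](σ[f<3](R)) → 0
  (S ⋈[g=f] σ[f=8](σ[f<3](R))) → 0
  γ[f; MAX(g)→h]((S ⋈[g=f] σ[f=8](σ[f<3](R)))) → 0
  π[f](γ[f; MAX(g)→h]((S ⋈[g=f] σ[f=8](σ[f<3](R))))) → 0
  (π[f](ρ[f/g](S)) ∪ π[f](γ[f; MAX(g)→h]((S ⋈[g=f] σ[f=8](σ[f<3](R)))))) → 3
  ρ[a/f]((π[f](ρ[f/g](S)) ∪ π[f](γ[f; MAX(g)→h]((S ⋈[g=f] σ[f=8](σ[f<3](R))))))) → 3

E1 and E2 produce the same multiset:
a
1
3
7

yes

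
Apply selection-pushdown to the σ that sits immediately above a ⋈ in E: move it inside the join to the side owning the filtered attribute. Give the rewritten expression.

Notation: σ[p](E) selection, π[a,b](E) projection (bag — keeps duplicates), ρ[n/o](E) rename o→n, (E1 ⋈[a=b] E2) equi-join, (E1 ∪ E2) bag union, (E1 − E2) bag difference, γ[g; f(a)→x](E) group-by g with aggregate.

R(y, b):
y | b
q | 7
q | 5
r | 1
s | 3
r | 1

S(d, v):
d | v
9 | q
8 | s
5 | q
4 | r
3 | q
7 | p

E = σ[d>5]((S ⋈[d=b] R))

σ filters on d, owned by the left side.
E' = (σ[d>5](S) ⋈[d=b] R)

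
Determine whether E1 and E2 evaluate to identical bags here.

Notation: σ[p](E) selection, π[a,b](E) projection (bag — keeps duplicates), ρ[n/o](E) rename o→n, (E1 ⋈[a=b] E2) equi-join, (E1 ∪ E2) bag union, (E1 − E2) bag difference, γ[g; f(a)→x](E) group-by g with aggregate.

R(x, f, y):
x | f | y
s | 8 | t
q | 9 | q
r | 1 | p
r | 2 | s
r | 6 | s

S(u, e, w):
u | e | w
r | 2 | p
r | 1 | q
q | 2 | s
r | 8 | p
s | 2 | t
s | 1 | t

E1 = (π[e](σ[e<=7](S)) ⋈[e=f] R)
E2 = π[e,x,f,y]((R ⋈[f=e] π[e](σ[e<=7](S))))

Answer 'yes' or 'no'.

E1 row counts bottom-up:
  S → 6
  σ[e<=7](S) → 5
  π[e](σ[e<=7](S)) → 5
  R → 5
  (π[e](σ[e<=7](S)) ⋈[e=f] R) → 5
E2 row counts bottom-up:
  R → 5
  S → 6
  σ[e<=7](S) → 5
  π[e](σ[e<=7](S)) → 5
  (R ⋈[f=e] π[e](σ[e<=7](S))) → 5
  π[e,x,f,y]((R ⋈[f=e] π[e](σ[e<=7](S)))) → 5

E1 and E2 produce the same multiset:
e | x | f | y
1 | r | 1 | p
1 | r | 1 | p
2 | r | 2 | s
2 | r | 2 | s
2 | r | 2 | s

yes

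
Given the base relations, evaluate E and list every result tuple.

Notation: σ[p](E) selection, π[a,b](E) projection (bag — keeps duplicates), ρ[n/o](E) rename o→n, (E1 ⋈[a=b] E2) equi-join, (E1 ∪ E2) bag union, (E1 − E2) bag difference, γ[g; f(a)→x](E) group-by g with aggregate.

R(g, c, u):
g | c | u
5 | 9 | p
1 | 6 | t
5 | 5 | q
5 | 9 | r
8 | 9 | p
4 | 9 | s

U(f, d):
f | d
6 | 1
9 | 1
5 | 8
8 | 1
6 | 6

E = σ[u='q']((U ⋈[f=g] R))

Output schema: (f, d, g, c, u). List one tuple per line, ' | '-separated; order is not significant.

Stepwise |·|:
  U → 5
  R → 6
  (U ⋈[f=g] R) → 4
  σ[u='q']((U ⋈[f=g] R)) → 1

== RESULT ==
f | d | g | c | u
5 | 8 | 5 | 5 | q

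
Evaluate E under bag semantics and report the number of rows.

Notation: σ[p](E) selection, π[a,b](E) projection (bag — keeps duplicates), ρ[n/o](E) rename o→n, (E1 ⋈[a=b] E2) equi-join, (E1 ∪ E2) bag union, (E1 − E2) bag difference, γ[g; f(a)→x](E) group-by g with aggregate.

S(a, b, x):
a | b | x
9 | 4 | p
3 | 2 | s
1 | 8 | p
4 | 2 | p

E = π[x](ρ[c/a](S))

Row counts bottom-up:
  S → 4
  ρ[c/a](S) → 4
  π[x](ρ[c/a](S)) → 4

|E| = 4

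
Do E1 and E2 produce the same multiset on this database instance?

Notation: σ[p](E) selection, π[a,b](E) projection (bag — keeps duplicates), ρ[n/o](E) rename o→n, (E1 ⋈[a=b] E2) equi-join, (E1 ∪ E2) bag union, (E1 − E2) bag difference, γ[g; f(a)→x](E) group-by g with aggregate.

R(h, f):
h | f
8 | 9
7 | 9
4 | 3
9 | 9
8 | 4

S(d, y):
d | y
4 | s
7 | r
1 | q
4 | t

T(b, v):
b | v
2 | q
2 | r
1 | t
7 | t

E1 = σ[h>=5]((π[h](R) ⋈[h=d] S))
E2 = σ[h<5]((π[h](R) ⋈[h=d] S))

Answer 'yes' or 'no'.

E1 per-node cardinality:
  R → 5
  π[h](R) → 5
  S → 4
  (π[h](R) ⋈[h=d] S) → 3
  σ[h>=5]((π[h](R) ⋈[h=d] S)) → 1
E2 per-node cardinality:
  R → 5
  π[h](R) → 5
  S → 4
  (π[h](R) ⋈[h=d] S) → 3
  σ[h<5]((π[h](R) ⋈[h=d] S)) → 2

E1 result:
h | d | y
7 | 7 | r
E2 result:
h | d | y
4 | 4 | s
4 | 4 | t
Witness: (7, 7, 'r') appears 1× in E1 but 0× in E2.

no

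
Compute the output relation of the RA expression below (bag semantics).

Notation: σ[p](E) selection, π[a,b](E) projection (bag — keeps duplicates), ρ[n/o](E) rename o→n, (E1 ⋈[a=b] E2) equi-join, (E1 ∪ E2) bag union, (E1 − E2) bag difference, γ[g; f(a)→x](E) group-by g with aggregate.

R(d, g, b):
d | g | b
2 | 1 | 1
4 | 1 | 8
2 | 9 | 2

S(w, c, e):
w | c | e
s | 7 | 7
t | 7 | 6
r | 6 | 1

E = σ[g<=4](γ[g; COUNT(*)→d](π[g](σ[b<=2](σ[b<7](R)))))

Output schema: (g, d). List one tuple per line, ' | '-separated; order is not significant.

Stepwise |·|:
  R → 3
  σ[b<7](R) → 2
  σ[b<=2](σ[b<7](R)) → 2
  π[g](σ[b<=2](σ[b<7](R))) → 2
  γ[g; COUNT(*)→d](π[g](σ[b<=2](σ[b<7](R)))) → 2
  σ[g<=4](γ[g; COUNT(*)→d](π[g](σ[b<=2](σ[b<7](R))))) → 1

== RESULT ==
g | d
1 | 1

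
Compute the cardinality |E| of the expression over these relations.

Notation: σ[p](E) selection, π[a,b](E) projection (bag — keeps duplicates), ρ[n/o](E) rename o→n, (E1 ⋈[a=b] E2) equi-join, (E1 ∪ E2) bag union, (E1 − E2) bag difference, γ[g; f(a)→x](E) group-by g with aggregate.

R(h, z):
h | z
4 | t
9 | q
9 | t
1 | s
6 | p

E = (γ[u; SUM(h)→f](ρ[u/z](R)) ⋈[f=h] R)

Subexpression sizes:
  R → 5
  ρ[u/z](R) → 5
  γ[u; SUM(h)→f](ρ[u/z](R)) → 4
  R → 5
  (γ[u; SUM(h)→f](ρ[u/z](R)) ⋈[f=h] R) → 4

|E| = 4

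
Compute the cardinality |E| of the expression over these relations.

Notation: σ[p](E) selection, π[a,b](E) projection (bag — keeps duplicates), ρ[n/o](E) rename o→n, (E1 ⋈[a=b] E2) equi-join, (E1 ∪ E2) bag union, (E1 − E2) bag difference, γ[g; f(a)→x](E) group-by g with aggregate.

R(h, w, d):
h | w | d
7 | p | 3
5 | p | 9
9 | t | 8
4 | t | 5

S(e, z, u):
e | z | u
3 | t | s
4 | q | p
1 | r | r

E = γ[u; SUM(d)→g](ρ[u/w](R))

Subexpression sizes:
  R → 4
  ρ[u/w](R) → 4
  γ[u; SUM(d)→g](ρ[u/w](R)) → 2

|E| = 2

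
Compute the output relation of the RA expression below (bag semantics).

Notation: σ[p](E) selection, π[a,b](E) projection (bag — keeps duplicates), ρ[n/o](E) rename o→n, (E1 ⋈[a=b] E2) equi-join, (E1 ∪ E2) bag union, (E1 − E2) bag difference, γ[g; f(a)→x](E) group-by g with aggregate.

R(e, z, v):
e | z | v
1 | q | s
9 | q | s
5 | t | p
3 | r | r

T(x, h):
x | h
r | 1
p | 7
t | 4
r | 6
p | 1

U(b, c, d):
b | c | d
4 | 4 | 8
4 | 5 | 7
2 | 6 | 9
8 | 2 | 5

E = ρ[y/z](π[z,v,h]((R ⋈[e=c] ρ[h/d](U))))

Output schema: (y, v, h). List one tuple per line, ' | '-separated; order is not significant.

Subexpression sizes:
  R → 4
  U → 4
  ρ[h/d](U) → 4
  (R ⋈[e=c] ρ[h/d](U)) → 1
  π[z,v,h]((R ⋈[e=c] ρ[h/d](U))) → 1
  ρ[y/z](π[z,v,h]((R ⋈[e=c] ρ[h/d](U)))) → 1

== RESULT ==
y | v | h
t | p | 7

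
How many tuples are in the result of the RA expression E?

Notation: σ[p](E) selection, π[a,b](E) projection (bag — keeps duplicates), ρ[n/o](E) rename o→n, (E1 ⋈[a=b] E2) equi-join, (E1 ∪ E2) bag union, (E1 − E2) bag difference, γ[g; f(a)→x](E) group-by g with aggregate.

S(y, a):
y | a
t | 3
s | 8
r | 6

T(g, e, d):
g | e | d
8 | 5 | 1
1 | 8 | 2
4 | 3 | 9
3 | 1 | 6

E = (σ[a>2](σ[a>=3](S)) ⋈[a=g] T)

Subexpression sizes:
  S → 3
  σ[a>=3](S) → 3
  σ[a>2](σ[a>=3](S)) → 3
  T → 4
  (σ[a>2](σ[a>=3](S)) ⋈[a=g] T) → 2

|E| = 2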